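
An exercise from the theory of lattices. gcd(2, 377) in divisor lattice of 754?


Meet=gcd.
gcd(2,377)=1


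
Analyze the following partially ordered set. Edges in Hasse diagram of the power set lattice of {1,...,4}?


A cover relation a -< b holds when a < b with no c strictly between.
Cover relations:
  {} -< {1}
  {} -< {2}
  {} -< {3}
  {} -< {4}
  {1} -< {1,2}
  {1} -< {1,3}
  {1} -< {1,4}
  {2} -< {1,2}
  ...24 more
Total: 32


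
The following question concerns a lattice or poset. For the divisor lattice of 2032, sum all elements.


sigma(n) = sum of divisors.
Divisors of 2032: [1, 2, 4, 8, 16, 127, 254, 508, 1016, 2032]
Sum = 3968


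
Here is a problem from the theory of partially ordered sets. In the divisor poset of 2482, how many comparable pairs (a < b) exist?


A comparable pair {a,b} has a < b or b < a in the order.
Count unordered pairs where one element is strictly below the other.
Examples: {1,2}, {1,17}, {1,34}, {1,73}, ...
Total comparable pairs: 19


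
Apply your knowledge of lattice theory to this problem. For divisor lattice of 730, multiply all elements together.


Divisors of 730: [1, 2, 5, 10, 73, 146, 365, 730]
Product = n^(d(n)/2) = 730^(8/2)
Product = 283982410000


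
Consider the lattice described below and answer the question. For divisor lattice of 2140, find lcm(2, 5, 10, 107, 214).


In a divisor lattice, join = lcm (least common multiple).
Compute lcm iteratively: start with first element, then lcm(current, next).
Elements: [2, 5, 10, 107, 214]
lcm(2,5) = 10
lcm(10,10) = 10
lcm(10,107) = 1070
lcm(1070,214) = 1070
Final lcm = 1070


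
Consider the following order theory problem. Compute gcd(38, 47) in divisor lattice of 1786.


In a divisor lattice, meet = gcd (greatest common divisor).
By Euclidean algorithm or factoring: gcd(38,47) = 1


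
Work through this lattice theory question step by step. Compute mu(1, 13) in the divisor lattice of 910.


In a divisor lattice, mu(a,b) = mu(b/a) where mu is the classical Mobius function.
b/a = 13/1 = 13
Prime factorization of 13: primes [13]
13 is squarefree with 1 prime factor(s), so mu(13) = (-1)^1 = -1


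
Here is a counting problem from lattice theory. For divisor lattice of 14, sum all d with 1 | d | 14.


Interval [1,14] in divisors of 14: [1, 2, 7, 14]
Sum = 24


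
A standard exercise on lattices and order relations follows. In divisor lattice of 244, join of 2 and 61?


In a divisor lattice, join = lcm (least common multiple).
gcd(2,61) = 1
lcm(2,61) = 2*61/gcd = 122/1 = 122


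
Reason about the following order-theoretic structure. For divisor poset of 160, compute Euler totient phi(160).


phi(n) = n * prod_{p|n} (1 - 1/p).
Prime divisors of 160: [2, 5]
phi(160) = 160 * (1 - 1/2) * (1 - 1/5)
phi(160) = 64


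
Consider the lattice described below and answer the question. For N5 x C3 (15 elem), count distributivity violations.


Distributive law: a ^ (b v c) = (a ^ b) v (a ^ c).
Check all 15^3 = 3375 ordered triples (a,b,c).
  e.g. a=(b,0), b=(a,0), c=(c,0): lhs=(b,0) != rhs=(a,0)
  e.g. a=(b,0), b=(a,0), c=(c,1): lhs=(b,0) != rhs=(a,0)
Total violating triples: 54


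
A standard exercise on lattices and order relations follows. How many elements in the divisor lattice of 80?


Divisors of 80: [1, 2, 4, 5, 8, 10, 16, 20, 40, 80]
Count: 10


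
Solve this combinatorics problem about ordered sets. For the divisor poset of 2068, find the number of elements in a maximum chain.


A chain is a totally ordered subset; we count the number of elements in a maximum chain.
Compute, for each element x, the size of the longest chain ending at x:
  1: 1
  2: 2
  11: 2
  47: 2
  4: 3
  22: 3
  ...
A maximum chain: 1 < 2 < 4 < 44 < 2068
Number of elements in the longest chain: 5


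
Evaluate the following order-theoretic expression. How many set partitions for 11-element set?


B(n) = number of set partitions of an n-element set.
B(n) satisfies the recurrence: B(n+1) = sum_k C(n,k)*B(k).
B(11) = 678570


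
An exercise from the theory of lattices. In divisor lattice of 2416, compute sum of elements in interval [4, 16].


Interval [4,16] in divisors of 2416: [4, 8, 16]
Sum = 28


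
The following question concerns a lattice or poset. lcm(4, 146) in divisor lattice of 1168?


Join=lcm.
gcd(4,146)=2
lcm=292


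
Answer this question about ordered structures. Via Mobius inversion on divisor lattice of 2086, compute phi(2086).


phi(n) = n * prod_{p|n} (1 - 1/p).
Prime divisors of 2086: [2, 7, 149]
phi(2086) = 2086 * (1 - 1/2) * (1 - 1/7) * (1 - 1/149)
phi(2086) = 888


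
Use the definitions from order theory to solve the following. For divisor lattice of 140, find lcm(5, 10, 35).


In a divisor lattice, join = lcm (least common multiple).
Compute lcm iteratively: start with first element, then lcm(current, next).
Elements: [5, 10, 35]
lcm(5,10) = 10
lcm(10,35) = 70
Final lcm = 70


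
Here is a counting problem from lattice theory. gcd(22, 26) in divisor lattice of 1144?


Meet=gcd.
gcd(22,26)=2


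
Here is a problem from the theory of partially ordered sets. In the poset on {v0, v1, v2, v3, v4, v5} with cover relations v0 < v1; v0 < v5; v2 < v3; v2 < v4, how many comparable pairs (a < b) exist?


A comparable pair {a,b} has a < b or b < a in the order.
Count unordered pairs where one element is strictly below the other.
Examples: {v0,v1}, {v0,v5}, {v2,v3}, {v2,v4}
Total comparable pairs: 4


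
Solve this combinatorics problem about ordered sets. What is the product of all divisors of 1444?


Divisors of 1444: [1, 2, 4, 19, 38, 76, 361, 722, 1444]
Product = n^(d(n)/2) = 1444^(9/2)
Product = 165216101262848


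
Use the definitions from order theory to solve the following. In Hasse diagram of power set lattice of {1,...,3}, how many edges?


A cover relation a -< b holds when a < b with no c strictly between.
Cover relations:
  {} -< {1}
  {} -< {2}
  {} -< {3}
  {1} -< {1,2}
  {1} -< {1,3}
  {2} -< {1,2}
  {2} -< {2,3}
  {3} -< {1,3}
  ...4 more
Total: 12


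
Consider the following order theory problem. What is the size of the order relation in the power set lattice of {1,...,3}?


The order relation is {(a,b) : a <= b}, reflexive so it includes (a,a).
Examples: ({},{}), ({},{1,2}), ({},{1,2,3}), ({},{1,3}), ({},{1}), ...
Total ordered pairs: 27


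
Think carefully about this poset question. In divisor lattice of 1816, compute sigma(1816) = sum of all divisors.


sigma(n) = sum of divisors.
Divisors of 1816: [1, 2, 4, 8, 227, 454, 908, 1816]
Sum = 3420


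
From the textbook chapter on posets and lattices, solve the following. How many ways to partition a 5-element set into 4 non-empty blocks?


S(n,k) = k*S(n-1,k) + S(n-1,k-1).
S(4,4) = 1, S(4,3) = 6
S(5,4) = 4*1 + 6 = 4 + 6
S(5,4) = 10


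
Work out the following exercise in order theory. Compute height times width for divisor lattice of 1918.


Height = length of longest chain minus 1; width = size of largest antichain.
A maximum chain: 1 | 137 | 959 | 1918  (height 3).
A maximum antichain: {2, 7, 137}  (width 3).
Product = 3 * 3 = 9


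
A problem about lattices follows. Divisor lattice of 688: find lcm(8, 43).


In a divisor lattice, join = lcm (least common multiple).
gcd(8,43) = 1
lcm(8,43) = 8*43/gcd = 344/1 = 344


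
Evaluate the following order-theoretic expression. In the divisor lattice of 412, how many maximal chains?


A maximal chain goes from the minimum element to a maximal element via cover relations.
Counting all min-to-max paths in the cover graph.
Total maximal chains: 3


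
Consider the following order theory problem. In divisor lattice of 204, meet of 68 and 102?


In a divisor lattice, meet = gcd (greatest common divisor).
By Euclidean algorithm or factoring: gcd(68,102) = 34


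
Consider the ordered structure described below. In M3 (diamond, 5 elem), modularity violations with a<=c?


Modular law: if a <= c then a v (b ^ c) = (a v b) ^ c.
Check all triples (a,b,c) with a <= c among 5 elements.
This lattice is modular (diamonds M_m and their chain-products are modular).
Total violating triples: 0


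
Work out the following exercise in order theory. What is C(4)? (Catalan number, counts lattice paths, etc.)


C(n) = C(2n, n) / (n+1).
C(8, 4) = 70
C(4) = 70 / 5 = 14


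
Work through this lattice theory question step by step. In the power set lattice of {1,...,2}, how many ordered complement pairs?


Complement pair (a,b): a meet b = bottom, a join b = top.
Here: A intersect B = {} and A union B = {1,...,2}.
Pairs found: ({},{1,2}), ({1},{2}), ({2},{1}), ({1,2},{})
Total ordered pairs: 4


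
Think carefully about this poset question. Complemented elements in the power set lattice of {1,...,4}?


An element a is complemented if some b has a meet b = bottom, a join b = top.
every subset A has complement S\A, so all elements are complemented.
Complemented elements: {}, {1}, {2}, {3}, {4}, {1,2}, ... (10 more)
Count: 16


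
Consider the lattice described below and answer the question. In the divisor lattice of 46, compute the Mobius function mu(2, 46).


In a divisor lattice, mu(a,b) = mu(b/a) where mu is the classical Mobius function.
b/a = 46/2 = 23
Prime factorization of 23: primes [23]
23 is squarefree with 1 prime factor(s), so mu(23) = (-1)^1 = -1


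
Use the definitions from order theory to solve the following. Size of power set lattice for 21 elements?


Power set = 2^n.
2^21 = 2097152


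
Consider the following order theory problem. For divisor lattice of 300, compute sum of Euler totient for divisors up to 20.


Divisors of 300 up to 20: [1, 2, 3, 4, 5, 6, 10, 12, 15, 20]
phi values: [1, 1, 2, 2, 4, 2, 4, 4, 8, 8]
Sum = 36


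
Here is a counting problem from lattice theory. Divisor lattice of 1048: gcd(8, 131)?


Meet=gcd.
gcd(8,131)=1


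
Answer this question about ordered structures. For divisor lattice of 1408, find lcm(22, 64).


In a divisor lattice, join = lcm (least common multiple).
Compute lcm iteratively: start with first element, then lcm(current, next).
Elements: [22, 64]
lcm(22,64) = 704
Final lcm = 704


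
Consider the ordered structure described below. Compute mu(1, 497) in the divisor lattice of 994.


In a divisor lattice, mu(a,b) = mu(b/a) where mu is the classical Mobius function.
b/a = 497/1 = 497
Prime factorization of 497: primes [7, 71]
497 is squarefree with 2 prime factor(s), so mu(497) = (-1)^2 = 1


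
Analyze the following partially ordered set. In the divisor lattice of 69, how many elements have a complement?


An element a is complemented if some b has a meet b = bottom, a join b = top.
a is complemented iff gcd(a, n/a)=1, i.e. a is a unitary divisor of 69.
Complemented elements: 1, 3, 23, 69
Count: 4


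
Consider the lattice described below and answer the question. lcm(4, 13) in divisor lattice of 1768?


Join=lcm.
gcd(4,13)=1
lcm=52


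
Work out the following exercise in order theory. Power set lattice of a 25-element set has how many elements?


Power set = 2^n.
2^25 = 33554432


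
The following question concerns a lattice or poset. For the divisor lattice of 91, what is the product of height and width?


Height = length of longest chain minus 1; width = size of largest antichain.
A maximum chain: 1 | 13 | 91  (height 2).
A maximum antichain: {7, 13}  (width 2).
Product = 2 * 2 = 4


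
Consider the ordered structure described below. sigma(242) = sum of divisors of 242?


sigma(n) = sum of divisors.
Divisors of 242: [1, 2, 11, 22, 121, 242]
Sum = 399


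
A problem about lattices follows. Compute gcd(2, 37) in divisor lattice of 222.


In a divisor lattice, meet = gcd (greatest common divisor).
By Euclidean algorithm or factoring: gcd(2,37) = 1


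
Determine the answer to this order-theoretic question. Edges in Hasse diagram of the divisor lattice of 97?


A cover relation a -< b holds when a < b with no c strictly between.
Cover relations:
  1 -< 97
Total: 1


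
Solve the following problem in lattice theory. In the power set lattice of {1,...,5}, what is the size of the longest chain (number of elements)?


A chain is a totally ordered subset; we count the number of elements in a maximum chain.
Compute, for each element x, the size of the longest chain ending at x:
  {}: 1
  {1}: 2
  {2}: 2
  {3}: 2
  {4}: 2
  {5}: 2
  ...
A maximum chain: {} < {1} < {1,2} < {1,2,3} < {1,2,3,4} < {1,2,3,4,5}
Number of elements in the longest chain: 6


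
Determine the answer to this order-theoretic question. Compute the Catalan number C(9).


C(n) = C(2n, n) / (n+1).
C(18, 9) = 48620
C(9) = 48620 / 10 = 4862


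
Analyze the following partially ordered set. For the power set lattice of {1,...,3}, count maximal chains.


A maximal chain goes from the minimum element to a maximal element via cover relations.
Counting all min-to-max paths in the cover graph.
Total maximal chains: 6


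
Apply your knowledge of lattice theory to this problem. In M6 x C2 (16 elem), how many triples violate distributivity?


Distributive law: a ^ (b v c) = (a ^ b) v (a ^ c).
Check all 16^3 = 4096 ordered triples (a,b,c).
  e.g. a=(a1,0), b=(a2,0), c=(a3,0): lhs=(a1,0) != rhs=(0,0)
  e.g. a=(a1,0), b=(a2,0), c=(a3,1): lhs=(a1,0) != rhs=(0,0)
Total violating triples: 960


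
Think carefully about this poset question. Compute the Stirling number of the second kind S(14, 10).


S(n,k) = k*S(n-1,k) + S(n-1,k-1).
S(13,10) = 39325, S(13,9) = 359502
S(14,10) = 10*39325 + 359502 = 393250 + 359502
S(14,10) = 752752


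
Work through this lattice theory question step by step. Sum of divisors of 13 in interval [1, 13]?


Interval [1,13] in divisors of 13: [1, 13]
Sum = 14


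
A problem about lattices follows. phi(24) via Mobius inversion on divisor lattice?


phi(n) = n * prod_{p|n} (1 - 1/p).
Prime divisors of 24: [2, 3]
phi(24) = 24 * (1 - 1/2) * (1 - 1/3)
phi(24) = 8


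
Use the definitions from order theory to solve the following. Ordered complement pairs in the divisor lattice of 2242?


Complement pair (a,b): a meet b = bottom, a join b = top.
Here: gcd(a,b)=1 and lcm(a,b)=2242, i.e. a*b=2242 with a,b coprime.
Pairs found: (1,2242), (2,1121), (19,118), (38,59), ... (4 more)
Total ordered pairs: 8


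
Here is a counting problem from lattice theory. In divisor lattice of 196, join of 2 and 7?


In a divisor lattice, join = lcm (least common multiple).
gcd(2,7) = 1
lcm(2,7) = 2*7/gcd = 14/1 = 14


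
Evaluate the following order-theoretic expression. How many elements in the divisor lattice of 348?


Divisors of 348: [1, 2, 3, 4, 6, 12, 29, 58, 87, 116, 174, 348]
Count: 12


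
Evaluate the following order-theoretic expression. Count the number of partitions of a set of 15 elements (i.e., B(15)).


B(n) = number of set partitions of an n-element set.
B(n) satisfies the recurrence: B(n+1) = sum_k C(n,k)*B(k).
B(15) = 1382958545


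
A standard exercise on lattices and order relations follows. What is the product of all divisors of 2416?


Divisors of 2416: [1, 2, 4, 8, 16, 151, 302, 604, 1208, 2416]
Product = n^(d(n)/2) = 2416^(10/2)
Product = 82316074157080576


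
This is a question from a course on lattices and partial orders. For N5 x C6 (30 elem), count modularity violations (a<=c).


Modular law: if a <= c then a v (b ^ c) = (a v b) ^ c.
Check all triples (a,b,c) with a <= c among 30 elements.
  e.g. a=(a,0), b=(c,0), c=(b,0): lhs=(a,0) != rhs=(b,0)
  e.g. a=(a,0), b=(c,1), c=(b,0): lhs=(a,0) != rhs=(b,0)
Total violating triples: 126


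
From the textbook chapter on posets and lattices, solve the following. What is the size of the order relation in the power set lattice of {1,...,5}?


The order relation is {(a,b) : a <= b}, reflexive so it includes (a,a).
Examples: ({},{}), ({},{1,2}), ({},{1,2,3}), ({},{1,2,3,4}), ({},{1,2,3,4,5}), ...
Total ordered pairs: 243


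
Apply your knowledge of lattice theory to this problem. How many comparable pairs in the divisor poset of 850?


A comparable pair {a,b} has a < b or b < a in the order.
Count unordered pairs where one element is strictly below the other.
Examples: {1,2}, {1,5}, {1,10}, {1,17}, ...
Total comparable pairs: 42


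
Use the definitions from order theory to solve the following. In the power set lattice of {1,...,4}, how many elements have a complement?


An element a is complemented if some b has a meet b = bottom, a join b = top.
every subset A has complement S\A, so all elements are complemented.
Complemented elements: {}, {1}, {2}, {3}, {4}, {1,2}, ... (10 more)
Count: 16


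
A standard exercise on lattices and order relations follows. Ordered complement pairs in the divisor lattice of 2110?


Complement pair (a,b): a meet b = bottom, a join b = top.
Here: gcd(a,b)=1 and lcm(a,b)=2110, i.e. a*b=2110 with a,b coprime.
Pairs found: (1,2110), (2,1055), (5,422), (10,211), ... (4 more)
Total ordered pairs: 8


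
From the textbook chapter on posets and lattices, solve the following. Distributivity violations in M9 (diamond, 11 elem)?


Distributive law: a ^ (b v c) = (a ^ b) v (a ^ c).
Check all 11^3 = 1331 ordered triples (a,b,c).
  e.g. a=a1, b=a2, c=a3: lhs=a1 != rhs=0
  e.g. a=a1, b=a2, c=a4: lhs=a1 != rhs=0
Total violating triples: 504


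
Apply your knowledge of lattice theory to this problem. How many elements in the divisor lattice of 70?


Divisors of 70: [1, 2, 5, 7, 10, 14, 35, 70]
Count: 8


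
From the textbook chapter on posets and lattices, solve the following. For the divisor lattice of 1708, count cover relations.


A cover relation a -< b holds when a < b with no c strictly between.
Cover relations:
  1 -< 2
  1 -< 7
  1 -< 61
  2 -< 4
  2 -< 14
  2 -< 122
  4 -< 28
  4 -< 244
  ...12 more
Total: 20


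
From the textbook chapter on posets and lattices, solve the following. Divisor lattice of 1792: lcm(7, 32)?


Join=lcm.
gcd(7,32)=1
lcm=224


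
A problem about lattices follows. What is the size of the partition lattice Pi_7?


B(n) = number of set partitions of an n-element set.
B(n) satisfies the recurrence: B(n+1) = sum_k C(n,k)*B(k).
B(7) = 877


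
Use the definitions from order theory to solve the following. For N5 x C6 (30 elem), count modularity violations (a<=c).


Modular law: if a <= c then a v (b ^ c) = (a v b) ^ c.
Check all triples (a,b,c) with a <= c among 30 elements.
  e.g. a=(a,0), b=(c,0), c=(b,0): lhs=(a,0) != rhs=(b,0)
  e.g. a=(a,0), b=(c,1), c=(b,0): lhs=(a,0) != rhs=(b,0)
Total violating triples: 126


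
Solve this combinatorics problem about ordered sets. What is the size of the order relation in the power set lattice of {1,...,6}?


The order relation is {(a,b) : a <= b}, reflexive so it includes (a,a).
Examples: ({},{}), ({},{1,2}), ({},{1,2,3}), ({},{1,2,3,4}), ({},{1,2,3,4,5}), ...
Total ordered pairs: 729


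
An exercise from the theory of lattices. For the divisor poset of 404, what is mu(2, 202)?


In a divisor lattice, mu(a,b) = mu(b/a) where mu is the classical Mobius function.
b/a = 202/2 = 101
Prime factorization of 101: primes [101]
101 is squarefree with 1 prime factor(s), so mu(101) = (-1)^1 = -1


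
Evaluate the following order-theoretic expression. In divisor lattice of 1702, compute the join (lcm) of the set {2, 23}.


In a divisor lattice, join = lcm (least common multiple).
Compute lcm iteratively: start with first element, then lcm(current, next).
Elements: [2, 23]
lcm(2,23) = 46
Final lcm = 46


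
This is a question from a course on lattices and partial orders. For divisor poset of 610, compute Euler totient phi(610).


phi(n) = n * prod_{p|n} (1 - 1/p).
Prime divisors of 610: [2, 5, 61]
phi(610) = 610 * (1 - 1/2) * (1 - 1/5) * (1 - 1/61)
phi(610) = 240


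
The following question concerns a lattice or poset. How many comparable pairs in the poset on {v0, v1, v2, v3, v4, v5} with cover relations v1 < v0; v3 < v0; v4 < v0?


A comparable pair {a,b} has a < b or b < a in the order.
Count unordered pairs where one element is strictly below the other.
Examples: {v0,v1}, {v0,v3}, {v0,v4}
Total comparable pairs: 3


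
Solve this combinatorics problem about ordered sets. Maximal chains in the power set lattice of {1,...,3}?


A maximal chain goes from the minimum element to a maximal element via cover relations.
Counting all min-to-max paths in the cover graph.
Total maximal chains: 6


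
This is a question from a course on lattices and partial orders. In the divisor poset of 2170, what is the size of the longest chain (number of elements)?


A chain is a totally ordered subset; we count the number of elements in a maximum chain.
Compute, for each element x, the size of the longest chain ending at x:
  1: 1
  2: 2
  5: 2
  7: 2
  31: 2
  10: 3
  ...
A maximum chain: 1 < 2 < 10 < 70 < 2170
Number of elements in the longest chain: 5


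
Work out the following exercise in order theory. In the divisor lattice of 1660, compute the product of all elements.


Divisors of 1660: [1, 2, 4, 5, 10, 20, 83, 166, 332, 415, 830, 1660]
Product = n^(d(n)/2) = 1660^(12/2)
Product = 20924183895616000000


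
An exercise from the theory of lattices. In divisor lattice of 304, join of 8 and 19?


In a divisor lattice, join = lcm (least common multiple).
gcd(8,19) = 1
lcm(8,19) = 8*19/gcd = 152/1 = 152


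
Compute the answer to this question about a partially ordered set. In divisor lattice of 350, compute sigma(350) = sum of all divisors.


sigma(n) = sum of divisors.
Divisors of 350: [1, 2, 5, 7, 10, 14, 25, 35, 50, 70, 175, 350]
Sum = 744


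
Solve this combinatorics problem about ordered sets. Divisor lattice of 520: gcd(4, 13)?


Meet=gcd.
gcd(4,13)=1


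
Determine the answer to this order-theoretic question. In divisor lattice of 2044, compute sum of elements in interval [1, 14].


Interval [1,14] in divisors of 2044: [1, 2, 7, 14]
Sum = 24


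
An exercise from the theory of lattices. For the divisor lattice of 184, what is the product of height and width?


Height = length of longest chain minus 1; width = size of largest antichain.
A maximum chain: 1 | 23 | 46 | 92 | 184  (height 4).
A maximum antichain: {2, 23}  (width 2).
Product = 4 * 2 = 8


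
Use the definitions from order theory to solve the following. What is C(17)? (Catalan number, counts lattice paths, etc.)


C(n) = C(2n, n) / (n+1).
C(34, 17) = 2333606220
C(17) = 2333606220 / 18 = 129644790


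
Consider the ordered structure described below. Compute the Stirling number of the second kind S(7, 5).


S(n,k) = k*S(n-1,k) + S(n-1,k-1).
S(6,5) = 15, S(6,4) = 65
S(7,5) = 5*15 + 65 = 75 + 65
S(7,5) = 140


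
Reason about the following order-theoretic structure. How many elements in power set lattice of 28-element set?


Power set = 2^n.
2^28 = 268435456


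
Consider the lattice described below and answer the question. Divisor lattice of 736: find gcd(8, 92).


In a divisor lattice, meet = gcd (greatest common divisor).
By Euclidean algorithm or factoring: gcd(8,92) = 4


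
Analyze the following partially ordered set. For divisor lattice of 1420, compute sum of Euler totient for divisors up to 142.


Divisors of 1420 up to 142: [1, 2, 4, 5, 10, 20, 71, 142]
phi values: [1, 1, 2, 4, 4, 8, 70, 70]
Sum = 160


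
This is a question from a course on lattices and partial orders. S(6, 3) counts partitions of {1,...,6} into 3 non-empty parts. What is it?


S(n,k) = k*S(n-1,k) + S(n-1,k-1).
S(5,3) = 25, S(5,2) = 15
S(6,3) = 3*25 + 15 = 75 + 15
S(6,3) = 90


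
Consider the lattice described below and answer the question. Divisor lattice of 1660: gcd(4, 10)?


Meet=gcd.
gcd(4,10)=2


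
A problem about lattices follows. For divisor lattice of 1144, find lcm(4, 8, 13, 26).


In a divisor lattice, join = lcm (least common multiple).
Compute lcm iteratively: start with first element, then lcm(current, next).
Elements: [4, 8, 13, 26]
lcm(4,8) = 8
lcm(8,13) = 104
lcm(104,26) = 104
Final lcm = 104


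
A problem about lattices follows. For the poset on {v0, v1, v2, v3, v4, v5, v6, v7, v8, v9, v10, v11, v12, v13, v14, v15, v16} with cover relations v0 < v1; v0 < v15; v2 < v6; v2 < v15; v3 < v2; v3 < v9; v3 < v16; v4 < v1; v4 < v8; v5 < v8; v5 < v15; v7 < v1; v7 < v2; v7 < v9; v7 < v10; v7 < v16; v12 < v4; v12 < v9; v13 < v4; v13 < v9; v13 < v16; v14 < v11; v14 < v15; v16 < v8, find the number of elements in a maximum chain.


A chain is a totally ordered subset; we count the number of elements in a maximum chain.
Compute, for each element x, the size of the longest chain ending at x:
  v0: 1
  v3: 1
  v5: 1
  v7: 1
  v12: 1
  v13: 1
  ...
A maximum chain: v12 < v4 < v1
Number of elements in the longest chain: 3


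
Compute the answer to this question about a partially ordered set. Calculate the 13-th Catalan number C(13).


C(n) = C(2n, n) / (n+1).
C(26, 13) = 10400600
C(13) = 10400600 / 14 = 742900


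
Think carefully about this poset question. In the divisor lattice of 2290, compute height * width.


Height = length of longest chain minus 1; width = size of largest antichain.
A maximum chain: 1 | 229 | 1145 | 2290  (height 3).
A maximum antichain: {2, 5, 229}  (width 3).
Product = 3 * 3 = 9


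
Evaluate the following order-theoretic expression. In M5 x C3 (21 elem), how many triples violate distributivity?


Distributive law: a ^ (b v c) = (a ^ b) v (a ^ c).
Check all 21^3 = 9261 ordered triples (a,b,c).
  e.g. a=(a1,0), b=(a2,0), c=(a3,0): lhs=(a1,0) != rhs=(0,0)
  e.g. a=(a1,0), b=(a2,0), c=(a3,1): lhs=(a1,0) != rhs=(0,0)
Total violating triples: 1620


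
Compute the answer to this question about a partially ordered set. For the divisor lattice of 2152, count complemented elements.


An element a is complemented if some b has a meet b = bottom, a join b = top.
a is complemented iff gcd(a, n/a)=1, i.e. a is a unitary divisor of 2152.
Complemented elements: 1, 8, 269, 2152
Count: 4


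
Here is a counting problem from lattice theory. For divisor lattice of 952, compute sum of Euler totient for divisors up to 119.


Divisors of 952 up to 119: [1, 2, 4, 7, 8, 14, 17, 28, 34, 56, 68, 119]
phi values: [1, 1, 2, 6, 4, 6, 16, 12, 16, 24, 32, 96]
Sum = 216


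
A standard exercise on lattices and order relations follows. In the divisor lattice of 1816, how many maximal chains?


A maximal chain goes from the minimum element to a maximal element via cover relations.
Counting all min-to-max paths in the cover graph.
Total maximal chains: 4


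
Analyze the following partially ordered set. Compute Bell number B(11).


B(n) = number of set partitions of an n-element set.
B(n) satisfies the recurrence: B(n+1) = sum_k C(n,k)*B(k).
B(11) = 678570


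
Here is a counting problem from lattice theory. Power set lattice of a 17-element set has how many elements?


Power set = 2^n.
2^17 = 131072


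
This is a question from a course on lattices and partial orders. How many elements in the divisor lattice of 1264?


Divisors of 1264: [1, 2, 4, 8, 16, 79, 158, 316, 632, 1264]
Count: 10


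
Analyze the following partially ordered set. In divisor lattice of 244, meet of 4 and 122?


In a divisor lattice, meet = gcd (greatest common divisor).
By Euclidean algorithm or factoring: gcd(4,122) = 2


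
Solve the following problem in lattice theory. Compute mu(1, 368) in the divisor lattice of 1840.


In a divisor lattice, mu(a,b) = mu(b/a) where mu is the classical Mobius function.
b/a = 368/1 = 368
Prime factorization of 368: primes [2, 23]
368 is not squarefree, so mu(368) = 0


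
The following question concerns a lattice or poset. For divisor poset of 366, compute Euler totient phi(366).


phi(n) = n * prod_{p|n} (1 - 1/p).
Prime divisors of 366: [2, 3, 61]
phi(366) = 366 * (1 - 1/2) * (1 - 1/3) * (1 - 1/61)
phi(366) = 120


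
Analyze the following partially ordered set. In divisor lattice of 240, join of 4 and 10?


In a divisor lattice, join = lcm (least common multiple).
gcd(4,10) = 2
lcm(4,10) = 4*10/gcd = 40/2 = 20


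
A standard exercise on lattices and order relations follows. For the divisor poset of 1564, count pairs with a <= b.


The order relation is {(a,b) : a <= b}, reflexive so it includes (a,a).
Examples: (1,1), (1,1564), (1,17), (1,2), (1,23), ...
Total ordered pairs: 54


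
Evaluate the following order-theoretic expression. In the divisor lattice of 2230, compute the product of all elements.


Divisors of 2230: [1, 2, 5, 10, 223, 446, 1115, 2230]
Product = n^(d(n)/2) = 2230^(8/2)
Product = 24729734410000


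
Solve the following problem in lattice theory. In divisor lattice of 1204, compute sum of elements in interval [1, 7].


Interval [1,7] in divisors of 1204: [1, 7]
Sum = 8


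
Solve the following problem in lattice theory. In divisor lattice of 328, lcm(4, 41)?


Join=lcm.
gcd(4,41)=1
lcm=164


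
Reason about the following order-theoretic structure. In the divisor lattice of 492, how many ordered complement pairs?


Complement pair (a,b): a meet b = bottom, a join b = top.
Here: gcd(a,b)=1 and lcm(a,b)=492, i.e. a*b=492 with a,b coprime.
Pairs found: (1,492), (3,164), (4,123), (12,41), ... (4 more)
Total ordered pairs: 8


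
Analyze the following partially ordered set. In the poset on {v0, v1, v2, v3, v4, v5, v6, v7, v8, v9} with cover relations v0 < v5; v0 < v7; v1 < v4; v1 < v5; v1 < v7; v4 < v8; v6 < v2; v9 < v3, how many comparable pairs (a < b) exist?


A comparable pair {a,b} has a < b or b < a in the order.
Count unordered pairs where one element is strictly below the other.
Examples: {v0,v5}, {v0,v7}, {v1,v4}, {v1,v5}, ...
Total comparable pairs: 9


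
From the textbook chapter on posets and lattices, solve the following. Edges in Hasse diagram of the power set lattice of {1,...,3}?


A cover relation a -< b holds when a < b with no c strictly between.
Cover relations:
  {} -< {1}
  {} -< {2}
  {} -< {3}
  {1} -< {1,2}
  {1} -< {1,3}
  {2} -< {1,2}
  {2} -< {2,3}
  {3} -< {1,3}
  ...4 more
Total: 12


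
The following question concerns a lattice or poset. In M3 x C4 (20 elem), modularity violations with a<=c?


Modular law: if a <= c then a v (b ^ c) = (a v b) ^ c.
Check all triples (a,b,c) with a <= c among 20 elements.
This lattice is modular (diamonds M_m and their chain-products are modular).
Total violating triples: 0


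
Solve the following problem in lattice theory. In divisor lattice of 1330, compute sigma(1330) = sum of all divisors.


sigma(n) = sum of divisors.
Divisors of 1330: [1, 2, 5, 7, 10, 14, 19, 35, 38, 70, 95, 133, 190, 266, 665, 1330]
Sum = 2880


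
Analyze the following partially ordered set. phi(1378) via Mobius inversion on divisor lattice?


phi(n) = n * prod_{p|n} (1 - 1/p).
Prime divisors of 1378: [2, 13, 53]
phi(1378) = 1378 * (1 - 1/2) * (1 - 1/13) * (1 - 1/53)
phi(1378) = 624


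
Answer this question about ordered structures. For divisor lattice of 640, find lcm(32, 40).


In a divisor lattice, join = lcm (least common multiple).
Compute lcm iteratively: start with first element, then lcm(current, next).
Elements: [32, 40]
lcm(32,40) = 160
Final lcm = 160


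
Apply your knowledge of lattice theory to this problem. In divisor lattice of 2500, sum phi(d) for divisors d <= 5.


Divisors of 2500 up to 5: [1, 2, 4, 5]
phi values: [1, 1, 2, 4]
Sum = 8


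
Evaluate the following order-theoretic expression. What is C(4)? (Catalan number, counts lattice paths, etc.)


C(n) = C(2n, n) / (n+1).
C(8, 4) = 70
C(4) = 70 / 5 = 14


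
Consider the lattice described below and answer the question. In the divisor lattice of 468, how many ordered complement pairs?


Complement pair (a,b): a meet b = bottom, a join b = top.
Here: gcd(a,b)=1 and lcm(a,b)=468, i.e. a*b=468 with a,b coprime.
Pairs found: (1,468), (4,117), (9,52), (13,36), ... (4 more)
Total ordered pairs: 8


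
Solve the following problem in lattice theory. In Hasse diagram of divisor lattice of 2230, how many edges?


A cover relation a -< b holds when a < b with no c strictly between.
Cover relations:
  1 -< 2
  1 -< 5
  1 -< 223
  2 -< 10
  2 -< 446
  5 -< 10
  5 -< 1115
  10 -< 2230
  ...4 more
Total: 12


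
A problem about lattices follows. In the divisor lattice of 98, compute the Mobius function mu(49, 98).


In a divisor lattice, mu(a,b) = mu(b/a) where mu is the classical Mobius function.
b/a = 98/49 = 2
Prime factorization of 2: primes [2]
2 is squarefree with 1 prime factor(s), so mu(2) = (-1)^1 = -1


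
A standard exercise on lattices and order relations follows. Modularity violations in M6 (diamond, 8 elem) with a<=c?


Modular law: if a <= c then a v (b ^ c) = (a v b) ^ c.
Check all triples (a,b,c) with a <= c among 8 elements.
This lattice is modular (diamonds M_m and their chain-products are modular).
Total violating triples: 0


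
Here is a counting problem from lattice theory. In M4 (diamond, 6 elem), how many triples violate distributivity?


Distributive law: a ^ (b v c) = (a ^ b) v (a ^ c).
Check all 6^3 = 216 ordered triples (a,b,c).
  e.g. a=a1, b=a2, c=a3: lhs=a1 != rhs=0
  e.g. a=a1, b=a2, c=a4: lhs=a1 != rhs=0
Total violating triples: 24


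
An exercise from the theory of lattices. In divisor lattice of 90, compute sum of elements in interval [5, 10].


Interval [5,10] in divisors of 90: [5, 10]
Sum = 15


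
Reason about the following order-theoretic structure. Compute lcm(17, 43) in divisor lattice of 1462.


In a divisor lattice, join = lcm (least common multiple).
gcd(17,43) = 1
lcm(17,43) = 17*43/gcd = 731/1 = 731


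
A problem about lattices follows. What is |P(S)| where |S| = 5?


Power set = 2^n.
2^5 = 32


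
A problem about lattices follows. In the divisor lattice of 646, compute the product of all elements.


Divisors of 646: [1, 2, 17, 19, 34, 38, 323, 646]
Product = n^(d(n)/2) = 646^(8/2)
Product = 174152643856


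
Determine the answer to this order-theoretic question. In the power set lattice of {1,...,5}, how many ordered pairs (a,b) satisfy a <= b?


The order relation is {(a,b) : a <= b}, reflexive so it includes (a,a).
Examples: ({},{}), ({},{1,2}), ({},{1,2,3}), ({},{1,2,3,4}), ({},{1,2,3,4,5}), ...
Total ordered pairs: 243


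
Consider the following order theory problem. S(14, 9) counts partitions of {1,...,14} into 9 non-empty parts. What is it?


S(n,k) = k*S(n-1,k) + S(n-1,k-1).
S(13,9) = 359502, S(13,8) = 1899612
S(14,9) = 9*359502 + 1899612 = 3235518 + 1899612
S(14,9) = 5135130


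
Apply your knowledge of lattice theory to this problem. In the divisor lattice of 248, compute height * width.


Height = length of longest chain minus 1; width = size of largest antichain.
A maximum chain: 1 | 31 | 62 | 124 | 248  (height 4).
A maximum antichain: {2, 31}  (width 2).
Product = 4 * 2 = 8


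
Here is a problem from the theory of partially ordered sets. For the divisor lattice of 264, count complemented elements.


An element a is complemented if some b has a meet b = bottom, a join b = top.
a is complemented iff gcd(a, n/a)=1, i.e. a is a unitary divisor of 264.
Complemented elements: 1, 3, 8, 11, 24, 33, ... (2 more)
Count: 8


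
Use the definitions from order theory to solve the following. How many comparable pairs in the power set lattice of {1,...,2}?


A comparable pair {a,b} has a < b or b < a in the order.
Count unordered pairs where one element is strictly below the other.
Examples: {{},{1}}, {{},{2}}, {{},{1,2}}, {{1},{1,2}}, ...
Total comparable pairs: 5


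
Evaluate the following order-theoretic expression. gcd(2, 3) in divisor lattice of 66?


Meet=gcd.
gcd(2,3)=1


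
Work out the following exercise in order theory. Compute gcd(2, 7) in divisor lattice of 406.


In a divisor lattice, meet = gcd (greatest common divisor).
By Euclidean algorithm or factoring: gcd(2,7) = 1


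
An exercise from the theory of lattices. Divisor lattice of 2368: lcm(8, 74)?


Join=lcm.
gcd(8,74)=2
lcm=296


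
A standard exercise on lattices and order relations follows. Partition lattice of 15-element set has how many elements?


B(n) = number of set partitions of an n-element set.
B(n) satisfies the recurrence: B(n+1) = sum_k C(n,k)*B(k).
B(15) = 1382958545


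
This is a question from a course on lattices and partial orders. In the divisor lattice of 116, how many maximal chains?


A maximal chain goes from the minimum element to a maximal element via cover relations.
Counting all min-to-max paths in the cover graph.
Total maximal chains: 3


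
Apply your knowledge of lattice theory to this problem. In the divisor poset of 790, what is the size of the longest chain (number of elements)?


A chain is a totally ordered subset; we count the number of elements in a maximum chain.
Compute, for each element x, the size of the longest chain ending at x:
  1: 1
  2: 2
  5: 2
  79: 2
  10: 3
  158: 3
  ...
A maximum chain: 1 < 2 < 10 < 790
Number of elements in the longest chain: 4


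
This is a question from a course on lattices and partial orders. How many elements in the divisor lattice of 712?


Divisors of 712: [1, 2, 4, 8, 89, 178, 356, 712]
Count: 8


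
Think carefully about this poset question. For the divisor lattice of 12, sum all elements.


sigma(n) = sum of divisors.
Divisors of 12: [1, 2, 3, 4, 6, 12]
Sum = 28


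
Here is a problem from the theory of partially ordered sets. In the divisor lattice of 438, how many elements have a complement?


An element a is complemented if some b has a meet b = bottom, a join b = top.
a is complemented iff gcd(a, n/a)=1, i.e. a is a unitary divisor of 438.
Complemented elements: 1, 2, 3, 6, 73, 146, ... (2 more)
Count: 8


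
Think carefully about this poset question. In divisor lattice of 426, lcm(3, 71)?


Join=lcm.
gcd(3,71)=1
lcm=213


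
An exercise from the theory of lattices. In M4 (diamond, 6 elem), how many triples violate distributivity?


Distributive law: a ^ (b v c) = (a ^ b) v (a ^ c).
Check all 6^3 = 216 ordered triples (a,b,c).
  e.g. a=a1, b=a2, c=a3: lhs=a1 != rhs=0
  e.g. a=a1, b=a2, c=a4: lhs=a1 != rhs=0
Total violating triples: 24


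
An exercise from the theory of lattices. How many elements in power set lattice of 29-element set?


Power set = 2^n.
2^29 = 536870912


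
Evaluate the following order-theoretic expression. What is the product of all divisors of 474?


Divisors of 474: [1, 2, 3, 6, 79, 158, 237, 474]
Product = n^(d(n)/2) = 474^(8/2)
Product = 50479304976


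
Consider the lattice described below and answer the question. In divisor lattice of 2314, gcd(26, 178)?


Meet=gcd.
gcd(26,178)=2


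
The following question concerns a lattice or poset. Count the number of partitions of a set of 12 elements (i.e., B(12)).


B(n) = number of set partitions of an n-element set.
B(n) satisfies the recurrence: B(n+1) = sum_k C(n,k)*B(k).
B(12) = 4213597


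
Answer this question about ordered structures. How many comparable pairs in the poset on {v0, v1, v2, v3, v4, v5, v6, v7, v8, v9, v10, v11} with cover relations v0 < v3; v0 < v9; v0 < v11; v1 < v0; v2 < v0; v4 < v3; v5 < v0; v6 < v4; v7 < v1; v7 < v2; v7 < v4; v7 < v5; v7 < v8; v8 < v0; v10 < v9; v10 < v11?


A comparable pair {a,b} has a < b or b < a in the order.
Count unordered pairs where one element is strictly below the other.
Examples: {v0,v1}, {v0,v2}, {v0,v3}, {v0,v5}, ...
Total comparable pairs: 33


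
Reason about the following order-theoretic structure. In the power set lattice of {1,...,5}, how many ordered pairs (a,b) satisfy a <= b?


The order relation is {(a,b) : a <= b}, reflexive so it includes (a,a).
Examples: ({},{}), ({},{1,2}), ({},{1,2,3}), ({},{1,2,3,4}), ({},{1,2,3,4,5}), ...
Total ordered pairs: 243
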